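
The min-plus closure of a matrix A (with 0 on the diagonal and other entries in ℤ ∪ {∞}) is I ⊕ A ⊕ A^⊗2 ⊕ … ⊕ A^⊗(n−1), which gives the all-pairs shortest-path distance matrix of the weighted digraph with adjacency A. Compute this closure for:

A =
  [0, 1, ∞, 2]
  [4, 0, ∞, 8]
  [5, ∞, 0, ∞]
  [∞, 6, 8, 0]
Closure =
  [0, 1, 10, 2]
  [4, 0, 14, 6]
  [5, 6, 0, 7]
  [10, 6, 8, 0]

This is the Floyd-Warshall all-pairs shortest-path computation. For each intermediate vertex k = 0, 1, …, 3, update dist[i][j] ← min(dist[i][j], dist[i][k] + dist[k][j]). The final matrix gives, for each (i, j), the minimum total weight of any directed path from i to j (possibly empty when i = j).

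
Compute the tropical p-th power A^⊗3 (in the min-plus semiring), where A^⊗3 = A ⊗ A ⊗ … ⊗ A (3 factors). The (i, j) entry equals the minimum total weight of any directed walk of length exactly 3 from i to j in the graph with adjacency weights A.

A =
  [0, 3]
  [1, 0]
A^⊗3 =
  [0, 3]
  [1, 0]

Each entry (A^⊗3)_ij equals the minimum over all length-3 walks i = v_0 → v_1 → … → v_3 = j of Σ_t A[v_t][v_{t+1}]. For example, for (i, j) = (0, 1) we minimise over 4 possible intermediate vertex sequences; the minimum is 3, attained along the walk 0 → 0 → 0 → 1.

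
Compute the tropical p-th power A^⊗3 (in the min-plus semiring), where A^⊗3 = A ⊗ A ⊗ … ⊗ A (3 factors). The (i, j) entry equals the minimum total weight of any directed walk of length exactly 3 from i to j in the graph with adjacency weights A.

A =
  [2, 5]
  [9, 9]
A^⊗3 =
  [6, 9]
  [13, 16]

Each entry (A^⊗3)_ij equals the minimum over all length-3 walks i = v_0 → v_1 → … → v_3 = j of Σ_t A[v_t][v_{t+1}]. For example, for (i, j) = (0, 1) we minimise over 4 possible intermediate vertex sequences; the minimum is 9, attained along the walk 0 → 0 → 0 → 1.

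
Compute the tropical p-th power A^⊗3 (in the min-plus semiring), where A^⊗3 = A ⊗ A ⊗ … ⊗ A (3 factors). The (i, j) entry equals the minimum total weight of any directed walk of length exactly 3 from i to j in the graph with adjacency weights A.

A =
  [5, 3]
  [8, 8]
A^⊗3 =
  [15, 13]
  [18, 16]

Each entry (A^⊗3)_ij equals the minimum over all length-3 walks i = v_0 → v_1 → … → v_3 = j of Σ_t A[v_t][v_{t+1}]. For example, for (i, j) = (0, 1) we minimise over 4 possible intermediate vertex sequences; the minimum is 13, attained along the walk 0 → 0 → 0 → 1.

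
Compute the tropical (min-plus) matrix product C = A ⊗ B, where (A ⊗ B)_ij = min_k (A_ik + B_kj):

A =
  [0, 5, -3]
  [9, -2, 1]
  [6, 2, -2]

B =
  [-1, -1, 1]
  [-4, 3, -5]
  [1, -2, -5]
A ⊗ B =
  [-2, -5, -8]
  [-6, -1, -7]
  [-2, -4, -7]

Apply the min-plus product entry-by-entry:
  C[0][0] = min over k of (A[0][0] + B[0][0] = 0 + -1 = -1, A[0][1] + B[1][0] = 5 + -4 = 1, A[0][2] + B[2][0] = -3 + 1 = -2) = -2 (attained at k = 2)
  C[0][1] = min over k of (A[0][0] + B[0][1] = 0 + -1 = -1, A[0][1] + B[1][1] = 5 + 3 = 8, A[0][2] + B[2][1] = -3 + -2 = -5) = -5 (attained at k = 2)
  C[0][2] = min over k of (A[0][0] + B[0][2] = 0 + 1 = 1, A[0][1] + B[1][2] = 5 + -5 = 0, A[0][2] + B[2][2] = -3 + -5 = -8) = -8 (attained at k = 2)
  C[1][0] = min over k of (A[1][0] + B[0][0] = 9 + -1 = 8, A[1][1] + B[1][0] = -2 + -4 = -6, A[1][2] + B[2][0] = 1 + 1 = 2) = -6 (attained at k = 1)
  C[1][1] = min over k of (A[1][0] + B[0][1] = 9 + -1 = 8, A[1][1] + B[1][1] = -2 + 3 = 1, A[1][2] + B[2][1] = 1 + -2 = -1) = -1 (attained at k = 2)
  C[1][2] = min over k of (A[1][0] + B[0][2] = 9 + 1 = 10, A[1][1] + B[1][2] = -2 + -5 = -7, A[1][2] + B[2][2] = 1 + -5 = -4) = -7 (attained at k = 1)
  C[2][0] = min over k of (A[2][0] + B[0][0] = 6 + -1 = 5, A[2][1] + B[1][0] = 2 + -4 = -2, A[2][2] + B[2][0] = -2 + 1 = -1) = -2 (attained at k = 1)
  C[2][1] = min over k of (A[2][0] + B[0][1] = 6 + -1 = 5, A[2][1] + B[1][1] = 2 + 3 = 5, A[2][2] + B[2][1] = -2 + -2 = -4) = -4 (attained at k = 2)
  C[2][2] = min over k of (A[2][0] + B[0][2] = 6 + 1 = 7, A[2][1] + B[1][2] = 2 + -5 = -3, A[2][2] + B[2][2] = -2 + -5 = -7) = -7 (attained at k = 2)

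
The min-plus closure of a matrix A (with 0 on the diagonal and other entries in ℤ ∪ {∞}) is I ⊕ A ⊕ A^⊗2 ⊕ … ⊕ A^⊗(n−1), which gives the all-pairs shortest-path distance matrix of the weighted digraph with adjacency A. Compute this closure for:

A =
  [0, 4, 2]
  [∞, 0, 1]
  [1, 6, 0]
Closure =
  [0, 4, 2]
  [2, 0, 1]
  [1, 5, 0]

This is the Floyd-Warshall all-pairs shortest-path computation. For each intermediate vertex k = 0, 1, …, 2, update dist[i][j] ← min(dist[i][j], dist[i][k] + dist[k][j]). The final matrix gives, for each (i, j), the minimum total weight of any directed path from i to j (possibly empty when i = j).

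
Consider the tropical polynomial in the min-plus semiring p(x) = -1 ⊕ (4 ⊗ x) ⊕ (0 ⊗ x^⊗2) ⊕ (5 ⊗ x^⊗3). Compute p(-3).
p(-3) = -6

A tropical monomial a ⊗ x^⊗i evaluates to a + i · x. Evaluating each term at x = -3:
  Term 0 contributes -1 + 0 · -3 = -1
  Term 1 contributes 4 + 1 · -3 = 1
  Term 2 contributes 0 + 2 · -3 = -6
  Term 3 contributes 5 + 3 · -3 = -4
p(-3) = ⊕ of these = min[-1, 1, -6, -4] = -6.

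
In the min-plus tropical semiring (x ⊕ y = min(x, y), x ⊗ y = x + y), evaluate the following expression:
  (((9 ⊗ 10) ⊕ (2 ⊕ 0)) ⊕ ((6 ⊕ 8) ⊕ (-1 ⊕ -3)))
(((9 ⊗ 10) ⊕ (2 ⊕ 0)) ⊕ ((6 ⊕ 8) ⊕ (-1 ⊕ -3))) = -3

Expand innermost to outermost. Recall ⊕ takes the minimum of its arguments and ⊗ takes their sum. Working out the expression (((9 ⊗ 10) ⊕ (2 ⊕ 0)) ⊕ ((6 ⊕ 8) ⊕ (-1 ⊕ -3))) gives -3.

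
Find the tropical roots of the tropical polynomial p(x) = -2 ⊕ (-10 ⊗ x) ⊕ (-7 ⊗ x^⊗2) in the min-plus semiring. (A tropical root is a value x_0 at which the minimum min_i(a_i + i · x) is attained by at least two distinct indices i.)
Roots: {-3, 8}

Each tropical root is a break point of the lower envelope of the lines y = a_i + i · x (there are 3 lines, with slopes 0, 1, ..., 2). Only the lines that attain the minimum somewhere contribute to roots; other lines are dominated. Here the surviving (envelope) indices are i = 2, i = 1, i = 0.
Intersections between consecutive envelope lines give the roots: for adjacent envelope indices i < j the intersection is x = (a_i − a_j) / (j − i). Reading off the sorted break points: {-3, 8}.
Verification: at each break x_0, at least two indices attain the minimum of min_i(a_i + i · x_0).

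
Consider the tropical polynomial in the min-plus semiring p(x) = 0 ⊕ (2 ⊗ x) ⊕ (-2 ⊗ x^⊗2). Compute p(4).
p(4) = 0

A tropical monomial a ⊗ x^⊗i evaluates to a + i · x. Evaluating each term at x = 4:
  Term 0 contributes 0 + 0 · 4 = 0
  Term 1 contributes 2 + 1 · 4 = 6
  Term 2 contributes -2 + 2 · 4 = 6
p(4) = ⊕ of these = min[0, 6, 6] = 0.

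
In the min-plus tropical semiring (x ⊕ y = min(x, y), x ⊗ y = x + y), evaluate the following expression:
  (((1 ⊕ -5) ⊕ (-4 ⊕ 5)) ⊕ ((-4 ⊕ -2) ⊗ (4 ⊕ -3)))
(((1 ⊕ -5) ⊕ (-4 ⊕ 5)) ⊕ ((-4 ⊕ -2) ⊗ (4 ⊕ -3))) = -7

Expand innermost to outermost. Recall ⊕ takes the minimum of its arguments and ⊗ takes their sum. Working out the expression (((1 ⊕ -5) ⊕ (-4 ⊕ 5)) ⊕ ((-4 ⊕ -2) ⊗ (4 ⊕ -3))) gives -7.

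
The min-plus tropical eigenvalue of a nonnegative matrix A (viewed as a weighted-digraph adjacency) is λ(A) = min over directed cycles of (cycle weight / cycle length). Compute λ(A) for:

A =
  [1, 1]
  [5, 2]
λ(A) = 1

Enumerate directed cycles and compute their means (weight / length). Sample:
  cycle 0 → 0: weight = 1, length = 1, mean = 1/1 ≈ 1.000
  cycle 1 → 1: weight = 2, length = 1, mean = 2/1 ≈ 2.000
  cycle 0 → 1 → 0: weight = 6, length = 2, mean = 6/2 ≈ 3.000
  cycle 1 → 0 → 1: weight = 6, length = 2, mean = 6/2 ≈ 3.000
Minimum mean = 1.000, attained e.g. along the cycle 0 → 0 with weight 1 and length 1. So λ(A) = 1/1 = 1.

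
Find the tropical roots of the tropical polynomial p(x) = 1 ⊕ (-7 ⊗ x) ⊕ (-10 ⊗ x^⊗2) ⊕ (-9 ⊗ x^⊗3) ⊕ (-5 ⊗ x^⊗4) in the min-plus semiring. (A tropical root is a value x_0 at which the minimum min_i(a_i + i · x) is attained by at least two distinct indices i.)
Roots: {-4, -1, 3, 8}

Each tropical root is a break point of the lower envelope of the lines y = a_i + i · x (there are 5 lines, with slopes 0, 1, ..., 4). Only the lines that attain the minimum somewhere contribute to roots; other lines are dominated. Here the surviving (envelope) indices are i = 4, i = 3, i = 2, i = 1, i = 0.
Intersections between consecutive envelope lines give the roots: for adjacent envelope indices i < j the intersection is x = (a_i − a_j) / (j − i). Reading off the sorted break points: {-4, -1, 3, 8}.
Verification: at each break x_0, at least two indices attain the minimum of min_i(a_i + i · x_0).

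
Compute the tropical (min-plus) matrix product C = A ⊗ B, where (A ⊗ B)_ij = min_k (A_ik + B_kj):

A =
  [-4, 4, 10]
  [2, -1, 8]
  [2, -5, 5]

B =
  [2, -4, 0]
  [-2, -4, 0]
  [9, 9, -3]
A ⊗ B =
  [-2, -8, -4]
  [-3, -5, -1]
  [-7, -9, -5]

Apply the min-plus product entry-by-entry:
  C[0][0] = min over k of (A[0][0] + B[0][0] = -4 + 2 = -2, A[0][1] + B[1][0] = 4 + -2 = 2, A[0][2] + B[2][0] = 10 + 9 = 19) = -2 (attained at k = 0)
  C[0][1] = min over k of (A[0][0] + B[0][1] = -4 + -4 = -8, A[0][1] + B[1][1] = 4 + -4 = 0, A[0][2] + B[2][1] = 10 + 9 = 19) = -8 (attained at k = 0)
  C[0][2] = min over k of (A[0][0] + B[0][2] = -4 + 0 = -4, A[0][1] + B[1][2] = 4 + 0 = 4, A[0][2] + B[2][2] = 10 + -3 = 7) = -4 (attained at k = 0)
  C[1][0] = min over k of (A[1][0] + B[0][0] = 2 + 2 = 4, A[1][1] + B[1][0] = -1 + -2 = -3, A[1][2] + B[2][0] = 8 + 9 = 17) = -3 (attained at k = 1)
  C[1][1] = min over k of (A[1][0] + B[0][1] = 2 + -4 = -2, A[1][1] + B[1][1] = -1 + -4 = -5, A[1][2] + B[2][1] = 8 + 9 = 17) = -5 (attained at k = 1)
  C[1][2] = min over k of (A[1][0] + B[0][2] = 2 + 0 = 2, A[1][1] + B[1][2] = -1 + 0 = -1, A[1][2] + B[2][2] = 8 + -3 = 5) = -1 (attained at k = 1)
  C[2][0] = min over k of (A[2][0] + B[0][0] = 2 + 2 = 4, A[2][1] + B[1][0] = -5 + -2 = -7, A[2][2] + B[2][0] = 5 + 9 = 14) = -7 (attained at k = 1)
  C[2][1] = min over k of (A[2][0] + B[0][1] = 2 + -4 = -2, A[2][1] + B[1][1] = -5 + -4 = -9, A[2][2] + B[2][1] = 5 + 9 = 14) = -9 (attained at k = 1)
  C[2][2] = min over k of (A[2][0] + B[0][2] = 2 + 0 = 2, A[2][1] + B[1][2] = -5 + 0 = -5, A[2][2] + B[2][2] = 5 + -3 = 2) = -5 (attained at k = 1)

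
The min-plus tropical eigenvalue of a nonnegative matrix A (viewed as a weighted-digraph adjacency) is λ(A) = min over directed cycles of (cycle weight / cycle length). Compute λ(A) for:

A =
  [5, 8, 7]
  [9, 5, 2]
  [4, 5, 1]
λ(A) = 1

Enumerate directed cycles and compute their means (weight / length). Sample:
  cycle 0 → 0: weight = 5, length = 1, mean = 5/1 ≈ 5.000
  cycle 1 → 1: weight = 5, length = 1, mean = 5/1 ≈ 5.000
  cycle 2 → 2: weight = 1, length = 1, mean = 1/1 ≈ 1.000
  cycle 0 → 1 → 0: weight = 17, length = 2, mean = 17/2 ≈ 8.500
  cycle 0 → 2 → 0: weight = 11, length = 2, mean = 11/2 ≈ 5.500
  cycle 1 → 0 → 1: weight = 17, length = 2, mean = 17/2 ≈ 8.500
Minimum mean = 1.000, attained e.g. along the cycle 2 → 2 with weight 1 and length 1. So λ(A) = 1/1 = 1.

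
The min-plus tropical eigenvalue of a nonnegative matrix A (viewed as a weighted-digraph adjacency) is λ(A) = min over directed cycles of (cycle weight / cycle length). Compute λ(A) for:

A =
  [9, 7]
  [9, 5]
λ(A) = 5

Enumerate directed cycles and compute their means (weight / length). Sample:
  cycle 0 → 0: weight = 9, length = 1, mean = 9/1 ≈ 9.000
  cycle 1 → 1: weight = 5, length = 1, mean = 5/1 ≈ 5.000
  cycle 0 → 1 → 0: weight = 16, length = 2, mean = 16/2 ≈ 8.000
  cycle 1 → 0 → 1: weight = 16, length = 2, mean = 16/2 ≈ 8.000
Minimum mean = 5.000, attained e.g. along the cycle 1 → 1 with weight 5 and length 1. So λ(A) = 5/1 = 5.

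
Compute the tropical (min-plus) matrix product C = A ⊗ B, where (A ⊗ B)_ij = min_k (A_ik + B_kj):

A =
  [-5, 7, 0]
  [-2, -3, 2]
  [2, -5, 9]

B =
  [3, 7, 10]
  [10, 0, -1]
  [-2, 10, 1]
A ⊗ B =
  [-2, 2, 1]
  [0, -3, -4]
  [5, -5, -6]

Apply the min-plus product entry-by-entry:
  C[0][0] = min over k of (A[0][0] + B[0][0] = -5 + 3 = -2, A[0][1] + B[1][0] = 7 + 10 = 17, A[0][2] + B[2][0] = 0 + -2 = -2) = -2 (attained at k = 0)
  C[0][1] = min over k of (A[0][0] + B[0][1] = -5 + 7 = 2, A[0][1] + B[1][1] = 7 + 0 = 7, A[0][2] + B[2][1] = 0 + 10 = 10) = 2 (attained at k = 0)
  C[0][2] = min over k of (A[0][0] + B[0][2] = -5 + 10 = 5, A[0][1] + B[1][2] = 7 + -1 = 6, A[0][2] + B[2][2] = 0 + 1 = 1) = 1 (attained at k = 2)
  C[1][0] = min over k of (A[1][0] + B[0][0] = -2 + 3 = 1, A[1][1] + B[1][0] = -3 + 10 = 7, A[1][2] + B[2][0] = 2 + -2 = 0) = 0 (attained at k = 2)
  C[1][1] = min over k of (A[1][0] + B[0][1] = -2 + 7 = 5, A[1][1] + B[1][1] = -3 + 0 = -3, A[1][2] + B[2][1] = 2 + 10 = 12) = -3 (attained at k = 1)
  C[1][2] = min over k of (A[1][0] + B[0][2] = -2 + 10 = 8, A[1][1] + B[1][2] = -3 + -1 = -4, A[1][2] + B[2][2] = 2 + 1 = 3) = -4 (attained at k = 1)
  C[2][0] = min over k of (A[2][0] + B[0][0] = 2 + 3 = 5, A[2][1] + B[1][0] = -5 + 10 = 5, A[2][2] + B[2][0] = 9 + -2 = 7) = 5 (attained at k = 0)
  C[2][1] = min over k of (A[2][0] + B[0][1] = 2 + 7 = 9, A[2][1] + B[1][1] = -5 + 0 = -5, A[2][2] + B[2][1] = 9 + 10 = 19) = -5 (attained at k = 1)
  C[2][2] = min over k of (A[2][0] + B[0][2] = 2 + 10 = 12, A[2][1] + B[1][2] = -5 + -1 = -6, A[2][2] + B[2][2] = 9 + 1 = 10) = -6 (attained at k = 1)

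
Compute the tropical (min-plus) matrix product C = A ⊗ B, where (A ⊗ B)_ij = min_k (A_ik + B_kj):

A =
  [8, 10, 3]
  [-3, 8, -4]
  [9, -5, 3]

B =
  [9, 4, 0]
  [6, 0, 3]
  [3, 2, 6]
A ⊗ B =
  [6, 5, 8]
  [-1, -2, -3]
  [1, -5, -2]

Apply the min-plus product entry-by-entry:
  C[0][0] = min over k of (A[0][0] + B[0][0] = 8 + 9 = 17, A[0][1] + B[1][0] = 10 + 6 = 16, A[0][2] + B[2][0] = 3 + 3 = 6) = 6 (attained at k = 2)
  C[0][1] = min over k of (A[0][0] + B[0][1] = 8 + 4 = 12, A[0][1] + B[1][1] = 10 + 0 = 10, A[0][2] + B[2][1] = 3 + 2 = 5) = 5 (attained at k = 2)
  C[0][2] = min over k of (A[0][0] + B[0][2] = 8 + 0 = 8, A[0][1] + B[1][2] = 10 + 3 = 13, A[0][2] + B[2][2] = 3 + 6 = 9) = 8 (attained at k = 0)
  C[1][0] = min over k of (A[1][0] + B[0][0] = -3 + 9 = 6, A[1][1] + B[1][0] = 8 + 6 = 14, A[1][2] + B[2][0] = -4 + 3 = -1) = -1 (attained at k = 2)
  C[1][1] = min over k of (A[1][0] + B[0][1] = -3 + 4 = 1, A[1][1] + B[1][1] = 8 + 0 = 8, A[1][2] + B[2][1] = -4 + 2 = -2) = -2 (attained at k = 2)
  C[1][2] = min over k of (A[1][0] + B[0][2] = -3 + 0 = -3, A[1][1] + B[1][2] = 8 + 3 = 11, A[1][2] + B[2][2] = -4 + 6 = 2) = -3 (attained at k = 0)
  C[2][0] = min over k of (A[2][0] + B[0][0] = 9 + 9 = 18, A[2][1] + B[1][0] = -5 + 6 = 1, A[2][2] + B[2][0] = 3 + 3 = 6) = 1 (attained at k = 1)
  C[2][1] = min over k of (A[2][0] + B[0][1] = 9 + 4 = 13, A[2][1] + B[1][1] = -5 + 0 = -5, A[2][2] + B[2][1] = 3 + 2 = 5) = -5 (attained at k = 1)
  C[2][2] = min over k of (A[2][0] + B[0][2] = 9 + 0 = 9, A[2][1] + B[1][2] = -5 + 3 = -2, A[2][2] + B[2][2] = 3 + 6 = 9) = -2 (attained at k = 1)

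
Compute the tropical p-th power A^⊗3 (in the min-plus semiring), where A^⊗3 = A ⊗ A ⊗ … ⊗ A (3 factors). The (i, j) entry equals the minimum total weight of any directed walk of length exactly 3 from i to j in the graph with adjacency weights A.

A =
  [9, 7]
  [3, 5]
A^⊗3 =
  [15, 17]
  [13, 15]

Each entry (A^⊗3)_ij equals the minimum over all length-3 walks i = v_0 → v_1 → … → v_3 = j of Σ_t A[v_t][v_{t+1}]. For example, for (i, j) = (0, 1) we minimise over 4 possible intermediate vertex sequences; the minimum is 17, attained along the walk 0 → 1 → 0 → 1.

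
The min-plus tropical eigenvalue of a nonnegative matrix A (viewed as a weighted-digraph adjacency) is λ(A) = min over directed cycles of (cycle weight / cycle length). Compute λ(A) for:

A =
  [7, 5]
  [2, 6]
λ(A) = 7/2

Enumerate directed cycles and compute their means (weight / length). Sample:
  cycle 0 → 0: weight = 7, length = 1, mean = 7/1 ≈ 7.000
  cycle 1 → 1: weight = 6, length = 1, mean = 6/1 ≈ 6.000
  cycle 0 → 1 → 0: weight = 7, length = 2, mean = 7/2 ≈ 3.500
  cycle 1 → 0 → 1: weight = 7, length = 2, mean = 7/2 ≈ 3.500
Minimum mean = 3.500, attained e.g. along the cycle 0 → 1 → 0 with weight 7 and length 2. So λ(A) = 7/2 = 7/2.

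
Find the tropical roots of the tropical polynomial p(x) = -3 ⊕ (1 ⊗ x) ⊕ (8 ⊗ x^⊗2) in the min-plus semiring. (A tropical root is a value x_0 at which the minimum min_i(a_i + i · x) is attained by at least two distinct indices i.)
Roots: {-7, -4}

Each tropical root is a break point of the lower envelope of the lines y = a_i + i · x (there are 3 lines, with slopes 0, 1, ..., 2). Only the lines that attain the minimum somewhere contribute to roots; other lines are dominated. Here the surviving (envelope) indices are i = 2, i = 1, i = 0.
Intersections between consecutive envelope lines give the roots: for adjacent envelope indices i < j the intersection is x = (a_i − a_j) / (j − i). Reading off the sorted break points: {-7, -4}.
Verification: at each break x_0, at least two indices attain the minimum of min_i(a_i + i · x_0).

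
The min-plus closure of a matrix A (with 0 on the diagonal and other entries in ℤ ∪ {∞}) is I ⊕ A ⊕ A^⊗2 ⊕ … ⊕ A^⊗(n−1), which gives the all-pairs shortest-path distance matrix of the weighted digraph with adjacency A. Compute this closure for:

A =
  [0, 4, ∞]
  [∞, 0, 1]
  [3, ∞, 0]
Closure =
  [0, 4, 5]
  [4, 0, 1]
  [3, 7, 0]

This is the Floyd-Warshall all-pairs shortest-path computation. For each intermediate vertex k = 0, 1, …, 2, update dist[i][j] ← min(dist[i][j], dist[i][k] + dist[k][j]). The final matrix gives, for each (i, j), the minimum total weight of any directed path from i to j (possibly empty when i = j).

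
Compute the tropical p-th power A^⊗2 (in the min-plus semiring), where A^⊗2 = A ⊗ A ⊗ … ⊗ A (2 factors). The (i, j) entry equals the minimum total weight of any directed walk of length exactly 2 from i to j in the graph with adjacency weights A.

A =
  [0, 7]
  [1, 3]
A^⊗2 =
  [0, 7]
  [1, 6]

Each entry (A^⊗2)_ij equals the minimum over all length-2 walks i = v_0 → v_1 → … → v_2 = j of Σ_t A[v_t][v_{t+1}]. For example, for (i, j) = (0, 1) we minimise over 2 possible intermediate vertex sequences; the minimum is 7, attained along the walk 0 → 0 → 1.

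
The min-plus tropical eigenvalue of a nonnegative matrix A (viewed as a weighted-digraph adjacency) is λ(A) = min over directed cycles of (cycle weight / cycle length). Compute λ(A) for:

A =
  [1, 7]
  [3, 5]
λ(A) = 1

Enumerate directed cycles and compute their means (weight / length). Sample:
  cycle 0 → 0: weight = 1, length = 1, mean = 1/1 ≈ 1.000
  cycle 1 → 1: weight = 5, length = 1, mean = 5/1 ≈ 5.000
  cycle 0 → 1 → 0: weight = 10, length = 2, mean = 10/2 ≈ 5.000
  cycle 1 → 0 → 1: weight = 10, length = 2, mean = 10/2 ≈ 5.000
Minimum mean = 1.000, attained e.g. along the cycle 0 → 0 with weight 1 and length 1. So λ(A) = 1/1 = 1.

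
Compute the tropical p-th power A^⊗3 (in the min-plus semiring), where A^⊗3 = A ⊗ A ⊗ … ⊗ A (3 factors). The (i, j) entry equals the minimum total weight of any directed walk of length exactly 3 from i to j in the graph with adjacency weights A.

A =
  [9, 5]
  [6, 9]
A^⊗3 =
  [20, 16]
  [17, 20]

Each entry (A^⊗3)_ij equals the minimum over all length-3 walks i = v_0 → v_1 → … → v_3 = j of Σ_t A[v_t][v_{t+1}]. For example, for (i, j) = (0, 1) we minimise over 4 possible intermediate vertex sequences; the minimum is 16, attained along the walk 0 → 1 → 0 → 1.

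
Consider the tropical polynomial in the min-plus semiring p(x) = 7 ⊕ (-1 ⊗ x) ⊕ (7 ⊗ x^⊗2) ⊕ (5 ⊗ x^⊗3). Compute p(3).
p(3) = 2

A tropical monomial a ⊗ x^⊗i evaluates to a + i · x. Evaluating each term at x = 3:
  Term 0 contributes 7 + 0 · 3 = 7
  Term 1 contributes -1 + 1 · 3 = 2
  Term 2 contributes 7 + 2 · 3 = 13
  Term 3 contributes 5 + 3 · 3 = 14
p(3) = ⊕ of these = min[7, 2, 13, 14] = 2.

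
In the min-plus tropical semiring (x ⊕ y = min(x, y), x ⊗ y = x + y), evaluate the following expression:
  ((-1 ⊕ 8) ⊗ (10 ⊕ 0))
((-1 ⊕ 8) ⊗ (10 ⊕ 0)) = -1

Expand innermost to outermost. Recall ⊕ takes the minimum of its arguments and ⊗ takes their sum. Working out the expression ((-1 ⊕ 8) ⊗ (10 ⊕ 0)) gives -1.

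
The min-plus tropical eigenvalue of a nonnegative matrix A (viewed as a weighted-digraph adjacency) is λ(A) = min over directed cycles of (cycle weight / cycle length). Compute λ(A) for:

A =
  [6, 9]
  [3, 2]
λ(A) = 2

Enumerate directed cycles and compute their means (weight / length). Sample:
  cycle 0 → 0: weight = 6, length = 1, mean = 6/1 ≈ 6.000
  cycle 1 → 1: weight = 2, length = 1, mean = 2/1 ≈ 2.000
  cycle 0 → 1 → 0: weight = 12, length = 2, mean = 12/2 ≈ 6.000
  cycle 1 → 0 → 1: weight = 12, length = 2, mean = 12/2 ≈ 6.000
Minimum mean = 2.000, attained e.g. along the cycle 1 → 1 with weight 2 and length 1. So λ(A) = 2/1 = 2.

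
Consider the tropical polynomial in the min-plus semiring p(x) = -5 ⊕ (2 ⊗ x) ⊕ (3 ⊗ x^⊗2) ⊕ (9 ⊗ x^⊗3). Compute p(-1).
p(-1) = -5

A tropical monomial a ⊗ x^⊗i evaluates to a + i · x. Evaluating each term at x = -1:
  Term 0 contributes -5 + 0 · -1 = -5
  Term 1 contributes 2 + 1 · -1 = 1
  Term 2 contributes 3 + 2 · -1 = 1
  Term 3 contributes 9 + 3 · -1 = 6
p(-1) = ⊕ of these = min[-5, 1, 1, 6] = -5.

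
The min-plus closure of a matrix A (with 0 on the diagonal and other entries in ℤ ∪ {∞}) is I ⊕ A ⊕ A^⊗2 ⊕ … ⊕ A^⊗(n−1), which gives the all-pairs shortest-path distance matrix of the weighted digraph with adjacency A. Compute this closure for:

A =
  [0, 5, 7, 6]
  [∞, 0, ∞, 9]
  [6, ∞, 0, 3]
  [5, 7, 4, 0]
Closure =
  [0, 5, 7, 6]
  [14, 0, 13, 9]
  [6, 10, 0, 3]
  [5, 7, 4, 0]

This is the Floyd-Warshall all-pairs shortest-path computation. For each intermediate vertex k = 0, 1, …, 3, update dist[i][j] ← min(dist[i][j], dist[i][k] + dist[k][j]). The final matrix gives, for each (i, j), the minimum total weight of any directed path from i to j (possibly empty when i = j).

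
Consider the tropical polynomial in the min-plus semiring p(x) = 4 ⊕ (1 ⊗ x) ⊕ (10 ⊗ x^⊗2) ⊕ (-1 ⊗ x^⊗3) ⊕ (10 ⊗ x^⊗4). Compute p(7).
p(7) = 4

A tropical monomial a ⊗ x^⊗i evaluates to a + i · x. Evaluating each term at x = 7:
  Term 0 contributes 4 + 0 · 7 = 4
  Term 1 contributes 1 + 1 · 7 = 8
  Term 2 contributes 10 + 2 · 7 = 24
  Term 3 contributes -1 + 3 · 7 = 20
  Term 4 contributes 10 + 4 · 7 = 38
p(7) = ⊕ of these = min[4, 8, 24, 20, 38] = 4.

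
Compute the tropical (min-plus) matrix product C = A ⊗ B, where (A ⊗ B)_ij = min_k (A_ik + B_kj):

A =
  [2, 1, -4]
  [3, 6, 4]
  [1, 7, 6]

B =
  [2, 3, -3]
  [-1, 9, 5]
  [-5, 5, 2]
A ⊗ B =
  [-9, 1, -2]
  [-1, 6, 0]
  [1, 4, -2]

Apply the min-plus product entry-by-entry:
  C[0][0] = min over k of (A[0][0] + B[0][0] = 2 + 2 = 4, A[0][1] + B[1][0] = 1 + -1 = 0, A[0][2] + B[2][0] = -4 + -5 = -9) = -9 (attained at k = 2)
  C[0][1] = min over k of (A[0][0] + B[0][1] = 2 + 3 = 5, A[0][1] + B[1][1] = 1 + 9 = 10, A[0][2] + B[2][1] = -4 + 5 = 1) = 1 (attained at k = 2)
  C[0][2] = min over k of (A[0][0] + B[0][2] = 2 + -3 = -1, A[0][1] + B[1][2] = 1 + 5 = 6, A[0][2] + B[2][2] = -4 + 2 = -2) = -2 (attained at k = 2)
  C[1][0] = min over k of (A[1][0] + B[0][0] = 3 + 2 = 5, A[1][1] + B[1][0] = 6 + -1 = 5, A[1][2] + B[2][0] = 4 + -5 = -1) = -1 (attained at k = 2)
  C[1][1] = min over k of (A[1][0] + B[0][1] = 3 + 3 = 6, A[1][1] + B[1][1] = 6 + 9 = 15, A[1][2] + B[2][1] = 4 + 5 = 9) = 6 (attained at k = 0)
  C[1][2] = min over k of (A[1][0] + B[0][2] = 3 + -3 = 0, A[1][1] + B[1][2] = 6 + 5 = 11, A[1][2] + B[2][2] = 4 + 2 = 6) = 0 (attained at k = 0)
  C[2][0] = min over k of (A[2][0] + B[0][0] = 1 + 2 = 3, A[2][1] + B[1][0] = 7 + -1 = 6, A[2][2] + B[2][0] = 6 + -5 = 1) = 1 (attained at k = 2)
  C[2][1] = min over k of (A[2][0] + B[0][1] = 1 + 3 = 4, A[2][1] + B[1][1] = 7 + 9 = 16, A[2][2] + B[2][1] = 6 + 5 = 11) = 4 (attained at k = 0)
  C[2][2] = min over k of (A[2][0] + B[0][2] = 1 + -3 = -2, A[2][1] + B[1][2] = 7 + 5 = 12, A[2][2] + B[2][2] = 6 + 2 = 8) = -2 (attained at k = 0)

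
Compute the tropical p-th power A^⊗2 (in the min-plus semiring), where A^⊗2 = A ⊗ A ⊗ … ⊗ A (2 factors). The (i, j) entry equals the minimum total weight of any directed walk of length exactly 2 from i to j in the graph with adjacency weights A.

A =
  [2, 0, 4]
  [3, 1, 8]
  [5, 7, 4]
A^⊗2 =
  [3, 1, 6]
  [4, 2, 7]
  [7, 5, 8]

Each entry (A^⊗2)_ij equals the minimum over all length-2 walks i = v_0 → v_1 → … → v_2 = j of Σ_t A[v_t][v_{t+1}]. For example, for (i, j) = (0, 2) we minimise over 3 possible intermediate vertex sequences; the minimum is 6, attained along the walk 0 → 0 → 2.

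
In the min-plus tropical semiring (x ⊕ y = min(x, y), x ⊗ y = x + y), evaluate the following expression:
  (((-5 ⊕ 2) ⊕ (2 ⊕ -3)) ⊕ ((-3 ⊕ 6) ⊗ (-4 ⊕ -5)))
(((-5 ⊕ 2) ⊕ (2 ⊕ -3)) ⊕ ((-3 ⊕ 6) ⊗ (-4 ⊕ -5))) = -8

Expand innermost to outermost. Recall ⊕ takes the minimum of its arguments and ⊗ takes their sum. Working out the expression (((-5 ⊕ 2) ⊕ (2 ⊕ -3)) ⊕ ((-3 ⊕ 6) ⊗ (-4 ⊕ -5))) gives -8.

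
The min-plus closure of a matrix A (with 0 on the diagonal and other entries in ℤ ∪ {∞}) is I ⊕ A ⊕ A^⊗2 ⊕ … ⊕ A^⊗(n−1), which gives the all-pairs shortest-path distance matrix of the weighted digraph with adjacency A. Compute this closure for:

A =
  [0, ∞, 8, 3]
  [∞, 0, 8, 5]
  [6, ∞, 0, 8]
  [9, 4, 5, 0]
Closure =
  [0, 7, 8, 3]
  [14, 0, 8, 5]
  [6, 12, 0, 8]
  [9, 4, 5, 0]

This is the Floyd-Warshall all-pairs shortest-path computation. For each intermediate vertex k = 0, 1, …, 3, update dist[i][j] ← min(dist[i][j], dist[i][k] + dist[k][j]). The final matrix gives, for each (i, j), the minimum total weight of any directed path from i to j (possibly empty when i = j).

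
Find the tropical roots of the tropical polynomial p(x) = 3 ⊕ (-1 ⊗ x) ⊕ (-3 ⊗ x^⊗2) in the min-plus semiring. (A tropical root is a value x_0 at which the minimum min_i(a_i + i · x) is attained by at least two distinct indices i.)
Roots: {2, 4}

Each tropical root is a break point of the lower envelope of the lines y = a_i + i · x (there are 3 lines, with slopes 0, 1, ..., 2). Only the lines that attain the minimum somewhere contribute to roots; other lines are dominated. Here the surviving (envelope) indices are i = 2, i = 1, i = 0.
Intersections between consecutive envelope lines give the roots: for adjacent envelope indices i < j the intersection is x = (a_i − a_j) / (j − i). Reading off the sorted break points: {2, 4}.
Verification: at each break x_0, at least two indices attain the minimum of min_i(a_i + i · x_0).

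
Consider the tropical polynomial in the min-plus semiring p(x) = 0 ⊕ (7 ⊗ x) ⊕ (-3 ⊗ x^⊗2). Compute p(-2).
p(-2) = -7

A tropical monomial a ⊗ x^⊗i evaluates to a + i · x. Evaluating each term at x = -2:
  Term 0 contributes 0 + 0 · -2 = 0
  Term 1 contributes 7 + 1 · -2 = 5
  Term 2 contributes -3 + 2 · -2 = -7
p(-2) = ⊕ of these = min[0, 5, -7] = -7.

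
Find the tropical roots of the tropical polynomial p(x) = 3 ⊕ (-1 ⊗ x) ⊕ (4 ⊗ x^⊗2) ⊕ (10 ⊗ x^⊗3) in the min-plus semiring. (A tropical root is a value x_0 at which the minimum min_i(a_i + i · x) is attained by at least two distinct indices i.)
Roots: {-6, -5, 4}

Each tropical root is a break point of the lower envelope of the lines y = a_i + i · x (there are 4 lines, with slopes 0, 1, ..., 3). Only the lines that attain the minimum somewhere contribute to roots; other lines are dominated. Here the surviving (envelope) indices are i = 3, i = 2, i = 1, i = 0.
Intersections between consecutive envelope lines give the roots: for adjacent envelope indices i < j the intersection is x = (a_i − a_j) / (j − i). Reading off the sorted break points: {-6, -5, 4}.
Verification: at each break x_0, at least two indices attain the minimum of min_i(a_i + i · x_0).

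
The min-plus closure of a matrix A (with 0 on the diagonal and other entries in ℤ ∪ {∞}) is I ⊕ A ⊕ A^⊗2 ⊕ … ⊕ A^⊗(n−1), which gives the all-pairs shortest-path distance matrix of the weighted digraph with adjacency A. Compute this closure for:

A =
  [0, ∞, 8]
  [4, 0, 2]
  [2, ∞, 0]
Closure =
  [0, ∞, 8]
  [4, 0, 2]
  [2, ∞, 0]

This is the Floyd-Warshall all-pairs shortest-path computation. For each intermediate vertex k = 0, 1, …, 2, update dist[i][j] ← min(dist[i][j], dist[i][k] + dist[k][j]). The final matrix gives, for each (i, j), the minimum total weight of any directed path from i to j (possibly empty when i = j).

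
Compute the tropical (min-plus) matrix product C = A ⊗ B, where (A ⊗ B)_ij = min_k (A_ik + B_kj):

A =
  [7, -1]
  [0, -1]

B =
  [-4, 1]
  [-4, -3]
A ⊗ B =
  [-5, -4]
  [-5, -4]

Apply the min-plus product entry-by-entry:
  C[0][0] = min over k of (A[0][0] + B[0][0] = 7 + -4 = 3, A[0][1] + B[1][0] = -1 + -4 = -5) = -5 (attained at k = 1)
  C[0][1] = min over k of (A[0][0] + B[0][1] = 7 + 1 = 8, A[0][1] + B[1][1] = -1 + -3 = -4) = -4 (attained at k = 1)
  C[1][0] = min over k of (A[1][0] + B[0][0] = 0 + -4 = -4, A[1][1] + B[1][0] = -1 + -4 = -5) = -5 (attained at k = 1)
  C[1][1] = min over k of (A[1][0] + B[0][1] = 0 + 1 = 1, A[1][1] + B[1][1] = -1 + -3 = -4) = -4 (attained at k = 1)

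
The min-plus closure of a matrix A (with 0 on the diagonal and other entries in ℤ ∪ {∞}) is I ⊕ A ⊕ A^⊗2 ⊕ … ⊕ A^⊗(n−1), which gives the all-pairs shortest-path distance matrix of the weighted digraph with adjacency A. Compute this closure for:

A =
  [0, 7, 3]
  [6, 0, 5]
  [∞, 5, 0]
Closure =
  [0, 7, 3]
  [6, 0, 5]
  [11, 5, 0]

This is the Floyd-Warshall all-pairs shortest-path computation. For each intermediate vertex k = 0, 1, …, 2, update dist[i][j] ← min(dist[i][j], dist[i][k] + dist[k][j]). The final matrix gives, for each (i, j), the minimum total weight of any directed path from i to j (possibly empty when i = j).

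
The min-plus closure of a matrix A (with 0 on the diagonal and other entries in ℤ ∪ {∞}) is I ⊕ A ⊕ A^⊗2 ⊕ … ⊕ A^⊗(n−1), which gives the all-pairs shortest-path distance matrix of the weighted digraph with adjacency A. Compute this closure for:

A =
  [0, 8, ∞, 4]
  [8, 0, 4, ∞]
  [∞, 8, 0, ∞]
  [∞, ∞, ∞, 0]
Closure =
  [0, 8, 12, 4]
  [8, 0, 4, 12]
  [16, 8, 0, 20]
  [∞, ∞, ∞, 0]

This is the Floyd-Warshall all-pairs shortest-path computation. For each intermediate vertex k = 0, 1, …, 3, update dist[i][j] ← min(dist[i][j], dist[i][k] + dist[k][j]). The final matrix gives, for each (i, j), the minimum total weight of any directed path from i to j (possibly empty when i = j).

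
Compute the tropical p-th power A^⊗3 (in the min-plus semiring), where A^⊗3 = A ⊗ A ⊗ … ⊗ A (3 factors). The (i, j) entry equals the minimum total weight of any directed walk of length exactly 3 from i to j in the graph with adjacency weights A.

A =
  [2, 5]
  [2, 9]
A^⊗3 =
  [6, 9]
  [6, 9]

Each entry (A^⊗3)_ij equals the minimum over all length-3 walks i = v_0 → v_1 → … → v_3 = j of Σ_t A[v_t][v_{t+1}]. For example, for (i, j) = (0, 1) we minimise over 4 possible intermediate vertex sequences; the minimum is 9, attained along the walk 0 → 0 → 0 → 1.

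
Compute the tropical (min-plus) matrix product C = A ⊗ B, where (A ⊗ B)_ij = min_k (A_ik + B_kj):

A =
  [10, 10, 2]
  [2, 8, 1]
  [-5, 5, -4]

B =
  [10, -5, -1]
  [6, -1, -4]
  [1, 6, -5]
A ⊗ B =
  [3, 5, -3]
  [2, -3, -4]
  [-3, -10, -9]

Apply the min-plus product entry-by-entry:
  C[0][0] = min over k of (A[0][0] + B[0][0] = 10 + 10 = 20, A[0][1] + B[1][0] = 10 + 6 = 16, A[0][2] + B[2][0] = 2 + 1 = 3) = 3 (attained at k = 2)
  C[0][1] = min over k of (A[0][0] + B[0][1] = 10 + -5 = 5, A[0][1] + B[1][1] = 10 + -1 = 9, A[0][2] + B[2][1] = 2 + 6 = 8) = 5 (attained at k = 0)
  C[0][2] = min over k of (A[0][0] + B[0][2] = 10 + -1 = 9, A[0][1] + B[1][2] = 10 + -4 = 6, A[0][2] + B[2][2] = 2 + -5 = -3) = -3 (attained at k = 2)
  C[1][0] = min over k of (A[1][0] + B[0][0] = 2 + 10 = 12, A[1][1] + B[1][0] = 8 + 6 = 14, A[1][2] + B[2][0] = 1 + 1 = 2) = 2 (attained at k = 2)
  C[1][1] = min over k of (A[1][0] + B[0][1] = 2 + -5 = -3, A[1][1] + B[1][1] = 8 + -1 = 7, A[1][2] + B[2][1] = 1 + 6 = 7) = -3 (attained at k = 0)
  C[1][2] = min over k of (A[1][0] + B[0][2] = 2 + -1 = 1, A[1][1] + B[1][2] = 8 + -4 = 4, A[1][2] + B[2][2] = 1 + -5 = -4) = -4 (attained at k = 2)
  C[2][0] = min over k of (A[2][0] + B[0][0] = -5 + 10 = 5, A[2][1] + B[1][0] = 5 + 6 = 11, A[2][2] + B[2][0] = -4 + 1 = -3) = -3 (attained at k = 2)
  C[2][1] = min over k of (A[2][0] + B[0][1] = -5 + -5 = -10, A[2][1] + B[1][1] = 5 + -1 = 4, A[2][2] + B[2][1] = -4 + 6 = 2) = -10 (attained at k = 0)
  C[2][2] = min over k of (A[2][0] + B[0][2] = -5 + -1 = -6, A[2][1] + B[1][2] = 5 + -4 = 1, A[2][2] + B[2][2] = -4 + -5 = -9) = -9 (attained at k = 2)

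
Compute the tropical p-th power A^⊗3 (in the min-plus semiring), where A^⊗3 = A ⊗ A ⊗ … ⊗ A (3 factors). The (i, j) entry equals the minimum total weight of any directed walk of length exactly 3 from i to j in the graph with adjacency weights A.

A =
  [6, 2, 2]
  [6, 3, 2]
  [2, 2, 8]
A^⊗3 =
  [6, 6, 6]
  [7, 6, 6]
  [6, 6, 6]

Each entry (A^⊗3)_ij equals the minimum over all length-3 walks i = v_0 → v_1 → … → v_3 = j of Σ_t A[v_t][v_{t+1}]. For example, for (i, j) = (0, 2) we minimise over 9 possible intermediate vertex sequences; the minimum is 6, attained along the walk 0 → 2 → 0 → 2.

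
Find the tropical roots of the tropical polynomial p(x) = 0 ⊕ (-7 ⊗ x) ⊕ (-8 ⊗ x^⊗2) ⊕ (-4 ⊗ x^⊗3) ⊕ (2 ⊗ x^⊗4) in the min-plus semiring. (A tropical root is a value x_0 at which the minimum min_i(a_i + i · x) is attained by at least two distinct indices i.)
Roots: {-6, -4, 1, 7}

Each tropical root is a break point of the lower envelope of the lines y = a_i + i · x (there are 5 lines, with slopes 0, 1, ..., 4). Only the lines that attain the minimum somewhere contribute to roots; other lines are dominated. Here the surviving (envelope) indices are i = 4, i = 3, i = 2, i = 1, i = 0.
Intersections between consecutive envelope lines give the roots: for adjacent envelope indices i < j the intersection is x = (a_i − a_j) / (j − i). Reading off the sorted break points: {-6, -4, 1, 7}.
Verification: at each break x_0, at least two indices attain the minimum of min_i(a_i + i · x_0).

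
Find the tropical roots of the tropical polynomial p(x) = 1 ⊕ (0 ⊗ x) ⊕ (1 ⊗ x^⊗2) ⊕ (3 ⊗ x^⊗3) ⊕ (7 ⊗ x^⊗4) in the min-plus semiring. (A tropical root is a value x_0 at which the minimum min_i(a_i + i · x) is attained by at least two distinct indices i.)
Roots: {-4, -2, -1, 1}

Each tropical root is a break point of the lower envelope of the lines y = a_i + i · x (there are 5 lines, with slopes 0, 1, ..., 4). Only the lines that attain the minimum somewhere contribute to roots; other lines are dominated. Here the surviving (envelope) indices are i = 4, i = 3, i = 2, i = 1, i = 0.
Intersections between consecutive envelope lines give the roots: for adjacent envelope indices i < j the intersection is x = (a_i − a_j) / (j − i). Reading off the sorted break points: {-4, -2, -1, 1}.
Verification: at each break x_0, at least two indices attain the minimum of min_i(a_i + i · x_0).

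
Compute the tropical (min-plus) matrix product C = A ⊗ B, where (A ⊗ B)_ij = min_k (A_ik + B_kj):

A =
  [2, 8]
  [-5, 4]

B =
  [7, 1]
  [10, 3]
A ⊗ B =
  [9, 3]
  [2, -4]

Apply the min-plus product entry-by-entry:
  C[0][0] = min over k of (A[0][0] + B[0][0] = 2 + 7 = 9, A[0][1] + B[1][0] = 8 + 10 = 18) = 9 (attained at k = 0)
  C[0][1] = min over k of (A[0][0] + B[0][1] = 2 + 1 = 3, A[0][1] + B[1][1] = 8 + 3 = 11) = 3 (attained at k = 0)
  C[1][0] = min over k of (A[1][0] + B[0][0] = -5 + 7 = 2, A[1][1] + B[1][0] = 4 + 10 = 14) = 2 (attained at k = 0)
  C[1][1] = min over k of (A[1][0] + B[0][1] = -5 + 1 = -4, A[1][1] + B[1][1] = 4 + 3 = 7) = -4 (attained at k = 0)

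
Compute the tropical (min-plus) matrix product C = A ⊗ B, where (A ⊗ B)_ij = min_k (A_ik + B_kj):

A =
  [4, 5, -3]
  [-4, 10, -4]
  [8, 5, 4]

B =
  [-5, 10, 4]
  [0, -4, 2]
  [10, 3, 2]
A ⊗ B =
  [-1, 0, -1]
  [-9, -1, -2]
  [3, 1, 6]

Apply the min-plus product entry-by-entry:
  C[0][0] = min over k of (A[0][0] + B[0][0] = 4 + -5 = -1, A[0][1] + B[1][0] = 5 + 0 = 5, A[0][2] + B[2][0] = -3 + 10 = 7) = -1 (attained at k = 0)
  C[0][1] = min over k of (A[0][0] + B[0][1] = 4 + 10 = 14, A[0][1] + B[1][1] = 5 + -4 = 1, A[0][2] + B[2][1] = -3 + 3 = 0) = 0 (attained at k = 2)
  C[0][2] = min over k of (A[0][0] + B[0][2] = 4 + 4 = 8, A[0][1] + B[1][2] = 5 + 2 = 7, A[0][2] + B[2][2] = -3 + 2 = -1) = -1 (attained at k = 2)
  C[1][0] = min over k of (A[1][0] + B[0][0] = -4 + -5 = -9, A[1][1] + B[1][0] = 10 + 0 = 10, A[1][2] + B[2][0] = -4 + 10 = 6) = -9 (attained at k = 0)
  C[1][1] = min over k of (A[1][0] + B[0][1] = -4 + 10 = 6, A[1][1] + B[1][1] = 10 + -4 = 6, A[1][2] + B[2][1] = -4 + 3 = -1) = -1 (attained at k = 2)
  C[1][2] = min over k of (A[1][0] + B[0][2] = -4 + 4 = 0, A[1][1] + B[1][2] = 10 + 2 = 12, A[1][2] + B[2][2] = -4 + 2 = -2) = -2 (attained at k = 2)
  C[2][0] = min over k of (A[2][0] + B[0][0] = 8 + -5 = 3, A[2][1] + B[1][0] = 5 + 0 = 5, A[2][2] + B[2][0] = 4 + 10 = 14) = 3 (attained at k = 0)
  C[2][1] = min over k of (A[2][0] + B[0][1] = 8 + 10 = 18, A[2][1] + B[1][1] = 5 + -4 = 1, A[2][2] + B[2][1] = 4 + 3 = 7) = 1 (attained at k = 1)
  C[2][2] = min over k of (A[2][0] + B[0][2] = 8 + 4 = 12, A[2][1] + B[1][2] = 5 + 2 = 7, A[2][2] + B[2][2] = 4 + 2 = 6) = 6 (attained at k = 2)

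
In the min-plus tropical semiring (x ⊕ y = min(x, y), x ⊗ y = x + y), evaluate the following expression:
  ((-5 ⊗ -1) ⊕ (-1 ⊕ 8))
((-5 ⊗ -1) ⊕ (-1 ⊕ 8)) = -6

Expand innermost to outermost. Recall ⊕ takes the minimum of its arguments and ⊗ takes their sum. Working out the expression ((-5 ⊗ -1) ⊕ (-1 ⊕ 8)) gives -6.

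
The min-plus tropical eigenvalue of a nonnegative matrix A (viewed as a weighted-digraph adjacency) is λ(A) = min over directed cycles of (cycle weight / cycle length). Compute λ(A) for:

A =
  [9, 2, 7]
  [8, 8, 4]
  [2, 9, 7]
λ(A) = 8/3

Enumerate directed cycles and compute their means (weight / length). Sample:
  cycle 0 → 0: weight = 9, length = 1, mean = 9/1 ≈ 9.000
  cycle 1 → 1: weight = 8, length = 1, mean = 8/1 ≈ 8.000
  cycle 2 → 2: weight = 7, length = 1, mean = 7/1 ≈ 7.000
  cycle 0 → 1 → 0: weight = 10, length = 2, mean = 10/2 ≈ 5.000
  cycle 0 → 2 → 0: weight = 9, length = 2, mean = 9/2 ≈ 4.500
  cycle 1 → 0 → 1: weight = 10, length = 2, mean = 10/2 ≈ 5.000
Minimum mean = 2.667, attained e.g. along the cycle 0 → 1 → 2 → 0 with weight 8 and length 3. So λ(A) = 8/3 = 8/3.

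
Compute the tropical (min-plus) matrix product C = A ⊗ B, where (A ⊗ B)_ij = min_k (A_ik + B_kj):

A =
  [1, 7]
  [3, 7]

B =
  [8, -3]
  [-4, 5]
A ⊗ B =
  [3, -2]
  [3, 0]

Apply the min-plus product entry-by-entry:
  C[0][0] = min over k of (A[0][0] + B[0][0] = 1 + 8 = 9, A[0][1] + B[1][0] = 7 + -4 = 3) = 3 (attained at k = 1)
  C[0][1] = min over k of (A[0][0] + B[0][1] = 1 + -3 = -2, A[0][1] + B[1][1] = 7 + 5 = 12) = -2 (attained at k = 0)
  C[1][0] = min over k of (A[1][0] + B[0][0] = 3 + 8 = 11, A[1][1] + B[1][0] = 7 + -4 = 3) = 3 (attained at k = 1)
  C[1][1] = min over k of (A[1][0] + B[0][1] = 3 + -3 = 0, A[1][1] + B[1][1] = 7 + 5 = 12) = 0 (attained at k = 0)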